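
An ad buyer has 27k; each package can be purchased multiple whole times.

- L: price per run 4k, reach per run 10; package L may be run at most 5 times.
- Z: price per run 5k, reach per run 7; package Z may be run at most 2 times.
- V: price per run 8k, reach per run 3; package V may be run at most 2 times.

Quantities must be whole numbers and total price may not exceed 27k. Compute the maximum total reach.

57

L has the best ratio (10/4); taking only L gives at most 5×10 = 50 (stopped by the supply cap of 5).
Mixing does better — 5×L and 1×Z: price 25 ≤ 27, reach 5·10 + 1·7 = 57.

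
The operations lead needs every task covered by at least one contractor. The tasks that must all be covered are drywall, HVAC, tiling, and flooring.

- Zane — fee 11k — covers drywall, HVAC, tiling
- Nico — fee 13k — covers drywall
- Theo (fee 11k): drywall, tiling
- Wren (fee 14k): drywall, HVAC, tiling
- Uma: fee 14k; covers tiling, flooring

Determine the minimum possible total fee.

25

Choose Zane and Uma: together they cover drywall, HVAC, tiling, flooring — every task.
Total fee: 11 + 14 = 25.
No cover costs less than 25.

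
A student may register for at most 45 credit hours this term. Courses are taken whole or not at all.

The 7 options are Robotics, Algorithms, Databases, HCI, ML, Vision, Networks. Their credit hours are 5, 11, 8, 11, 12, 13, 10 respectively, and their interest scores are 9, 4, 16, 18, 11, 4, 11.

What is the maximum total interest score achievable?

58

Robotics + Algorithms + Databases + HCI + Networks: credit hours 5 + 11 + 8 + 11 + 10 = 45 ≤ 45, interest score 9 + 4 + 16 + 18 + 11 = 58.
Databases + HCI + ML + Networks: credit hours 8 + 11 + 12 + 10 = 41 ≤ 45, interest score 16 + 18 + 11 + 11 = 56.
Robotics + Databases + HCI + Networks: credit hours 5 + 8 + 11 + 10 = 34 ≤ 45, interest score 9 + 16 + 18 + 11 = 54.
Best is Robotics, Algorithms, Databases, HCI, and Networks with total interest score 58.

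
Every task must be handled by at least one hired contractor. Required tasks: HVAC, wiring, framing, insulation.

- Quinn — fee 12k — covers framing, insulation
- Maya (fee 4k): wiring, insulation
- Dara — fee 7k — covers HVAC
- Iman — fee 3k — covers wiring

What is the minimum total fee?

The greedy cost-per-new-task heuristic would pick Maya, Dara, and Quinn for 23, but a cheaper cover exists.
Choose Quinn, Dara, and Iman: together they cover HVAC, wiring, framing, insulation — every task.
Total fee: 12 + 7 + 3 = 22.
No cover costs less than 22.

22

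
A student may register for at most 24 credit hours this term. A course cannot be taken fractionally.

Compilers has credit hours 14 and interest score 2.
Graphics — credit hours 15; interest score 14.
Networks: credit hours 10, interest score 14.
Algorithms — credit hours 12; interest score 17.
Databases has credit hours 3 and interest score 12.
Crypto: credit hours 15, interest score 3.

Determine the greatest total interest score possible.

This is a 0-1 knapsack instance.
Allowing fractional choices, the relaxed optimum would be about 41.6, but courses are indivisible.
Networks + Algorithms: credit hours 10 + 12 = 22 ≤ 24, interest score 14 + 17 = 31.
Algorithms + Databases: credit hours 12 + 3 = 15 ≤ 24, interest score 17 + 12 = 29.
Best is Networks and Algorithms with total interest score 31.

31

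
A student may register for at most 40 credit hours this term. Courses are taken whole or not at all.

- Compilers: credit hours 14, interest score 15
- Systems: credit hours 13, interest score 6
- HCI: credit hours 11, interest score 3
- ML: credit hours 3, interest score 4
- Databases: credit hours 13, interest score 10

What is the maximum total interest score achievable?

Treat it as a binary knapsack problem.
Allowing fractional choices, the relaxed optimum would be about 33.6, but courses are indivisible.
Compilers + Systems + Databases: credit hours 14 + 13 + 13 = 40 ≤ 40, interest score 15 + 6 + 10 = 31.
Compilers + HCI + Databases: credit hours 14 + 11 + 13 = 38 ≤ 40, interest score 15 + 3 + 10 = 28.
Compilers + ML + Databases: credit hours 14 + 3 + 13 = 30 ≤ 40, interest score 15 + 4 + 10 = 29.
Best is Compilers, Systems, and Databases with total interest score 31.

31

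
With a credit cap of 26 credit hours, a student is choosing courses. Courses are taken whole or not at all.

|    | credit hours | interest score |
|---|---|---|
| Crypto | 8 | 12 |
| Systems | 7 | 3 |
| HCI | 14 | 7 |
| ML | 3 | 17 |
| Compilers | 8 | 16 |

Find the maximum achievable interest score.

Take Crypto, Systems, ML, and Compilers: credit hours 8 + 7 + 3 + 8 = 26 ≤ 26, interest score 12 + 3 + 17 + 16 = 48.
No other feasible combination does better.

48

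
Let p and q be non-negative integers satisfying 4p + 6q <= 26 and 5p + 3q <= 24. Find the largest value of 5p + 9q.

37

The continuous relaxation peaks at (0, 4.33) with value 39.00; rounding to a feasible lattice point costs some objective.
(p,q)=(2,3): 4·2+6·3=26≤26, 5·2+3·3=19≤24, objective 37.
(p,q)=(0,4): 4·0+6·4=24≤26, 5·0+3·4=12≤24, objective 36.
(p,q)=(3,2): 4·3+6·2=24≤26, 5·3+3·2=21≤24, objective 33.
Maximum is 37 at (p,q)=(2,3).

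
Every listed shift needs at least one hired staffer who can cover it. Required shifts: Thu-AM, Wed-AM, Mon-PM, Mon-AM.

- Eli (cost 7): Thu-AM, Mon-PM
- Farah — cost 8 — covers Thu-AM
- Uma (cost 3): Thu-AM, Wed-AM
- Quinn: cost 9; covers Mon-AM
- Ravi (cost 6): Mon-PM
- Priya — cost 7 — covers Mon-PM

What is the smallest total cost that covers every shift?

Choose Uma, Quinn, and Ravi: together they cover Thu-AM, Wed-AM, Mon-PM, Mon-AM — every shift.
Total cost: 3 + 9 + 6 = 18.
No cover costs less than 18.

18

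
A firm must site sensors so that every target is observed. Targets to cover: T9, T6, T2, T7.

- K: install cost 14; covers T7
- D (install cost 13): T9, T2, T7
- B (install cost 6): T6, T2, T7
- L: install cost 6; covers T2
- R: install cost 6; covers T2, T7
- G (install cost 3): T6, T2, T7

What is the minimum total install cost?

Choose D and G: together they cover T9, T6, T2, T7 — every target.
Total install cost: 13 + 3 = 16.

16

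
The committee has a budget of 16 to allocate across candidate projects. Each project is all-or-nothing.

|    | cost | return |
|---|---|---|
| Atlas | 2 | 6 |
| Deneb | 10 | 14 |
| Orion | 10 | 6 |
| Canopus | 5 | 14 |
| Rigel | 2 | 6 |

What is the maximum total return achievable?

28

Take Deneb and Canopus: cost 10 + 5 = 15 ≤ 16, return 14 + 14 = 28.
No other feasible combination does better.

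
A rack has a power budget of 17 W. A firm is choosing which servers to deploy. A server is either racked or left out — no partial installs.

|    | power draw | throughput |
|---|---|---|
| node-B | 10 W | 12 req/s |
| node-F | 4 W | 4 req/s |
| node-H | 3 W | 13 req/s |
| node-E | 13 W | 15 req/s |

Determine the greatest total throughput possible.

29

Allowing fractional choices, the relaxed optimum would be about 29.6, but servers are indivisible.
node-H + node-E: power draw 3 + 13 = 16 ≤ 17, throughput 13 + 15 = 28.
node-B + node-H: power draw 10 + 3 = 13 ≤ 17, throughput 12 + 13 = 25.
node-B + node-F + node-H: power draw 10 + 4 + 3 = 17 ≤ 17, throughput 12 + 4 + 13 = 29.
Best is node-B, node-F, and node-H with total throughput 29.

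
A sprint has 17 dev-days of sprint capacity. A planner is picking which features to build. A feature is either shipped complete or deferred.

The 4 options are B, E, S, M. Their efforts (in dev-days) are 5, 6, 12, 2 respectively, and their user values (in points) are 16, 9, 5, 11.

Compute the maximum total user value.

36

Take B, E, and M: effort 5 + 6 + 2 = 13 ≤ 17, user value 16 + 9 + 11 = 36.
No other feasible combination does better.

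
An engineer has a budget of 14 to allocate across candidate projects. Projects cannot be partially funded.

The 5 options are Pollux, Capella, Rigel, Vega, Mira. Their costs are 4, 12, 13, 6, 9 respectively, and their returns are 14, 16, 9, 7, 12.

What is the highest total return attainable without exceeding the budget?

This is an integer program with binary decision variables.
Pollux + Mira: cost 4 + 9 = 13 ≤ 14, return 14 + 12 = 26.
Pollux + Vega: cost 4 + 6 = 10 ≤ 14, return 14 + 7 = 21.
Capella: cost 12 ≤ 14, return 16.
Best is Pollux and Mira with total return 26.

26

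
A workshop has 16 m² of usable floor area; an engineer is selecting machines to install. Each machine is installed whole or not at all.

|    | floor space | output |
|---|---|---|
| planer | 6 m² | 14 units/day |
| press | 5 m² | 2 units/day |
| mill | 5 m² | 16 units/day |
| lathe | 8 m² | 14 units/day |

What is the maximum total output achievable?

32

This is a 0-1 knapsack instance.
Take planer, press, and mill: floor space 6 + 5 + 5 = 16 ≤ 16, output 14 + 2 + 16 = 32.
No other feasible combination does better.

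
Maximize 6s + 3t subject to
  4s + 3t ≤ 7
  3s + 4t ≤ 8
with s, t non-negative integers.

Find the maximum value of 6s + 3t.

Relaxing integrality, the LP optimum is 10.50 at (s,t) = (1.75, 0), which is not an integer point.
(s,t)=(1,1): 4·1+3·1=7≤7, 3·1+4·1=7≤8, objective 9.
(s,t)=(0,2): 4·0+3·2=6≤7, 3·0+4·2=8≤8, objective 6.
No feasible integer point exceeds 9.

9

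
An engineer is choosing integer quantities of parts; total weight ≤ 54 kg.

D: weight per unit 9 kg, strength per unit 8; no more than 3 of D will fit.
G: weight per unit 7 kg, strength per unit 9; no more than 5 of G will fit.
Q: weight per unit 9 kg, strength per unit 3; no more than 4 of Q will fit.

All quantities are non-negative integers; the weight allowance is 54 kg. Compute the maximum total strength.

61

G has the best ratio (9/7); taking only G gives at most 5×9 = 45 (stopped by the supply cap of 5).
Mixing does better — 2×D and 5×G: weight 53 ≤ 54, strength 2·8 + 5·9 = 61.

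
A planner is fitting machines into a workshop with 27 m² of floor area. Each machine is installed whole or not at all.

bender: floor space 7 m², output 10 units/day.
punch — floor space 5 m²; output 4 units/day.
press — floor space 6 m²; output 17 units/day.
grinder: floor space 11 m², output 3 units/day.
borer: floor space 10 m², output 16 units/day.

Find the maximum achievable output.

Allowing fractional choices, the relaxed optimum would be about 46.2, but machines are indivisible.
press + grinder + borer: floor space 6 + 11 + 10 = 27 ≤ 27, output 17 + 3 + 16 = 36.
punch + press + borer: floor space 5 + 6 + 10 = 21 ≤ 27, output 4 + 17 + 16 = 37.
bender + press + borer: floor space 7 + 6 + 10 = 23 ≤ 27, output 10 + 17 + 16 = 43.
Best is bender, press, and borer with total output 43.

43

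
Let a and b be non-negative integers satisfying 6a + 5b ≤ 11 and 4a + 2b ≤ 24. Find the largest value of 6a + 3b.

(a,b)=(1,1): 6·1+5·1=11≤11, 4·1+2·1=6≤24, objective 9.
(a,b)=(0,2): 6·0+5·2=10≤11, 4·0+2·2=4≤24, objective 6.
Maximum is 9 at (a,b)=(1,1).

9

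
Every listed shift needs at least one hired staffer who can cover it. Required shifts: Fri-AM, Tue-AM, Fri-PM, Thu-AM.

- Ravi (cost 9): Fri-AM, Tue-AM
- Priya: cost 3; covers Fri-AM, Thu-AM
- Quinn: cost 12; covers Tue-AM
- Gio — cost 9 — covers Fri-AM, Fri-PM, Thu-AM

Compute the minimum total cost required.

The greedy cost-per-new-shift heuristic would pick Priya, Ravi, and Gio for 21, but a cheaper cover exists.
Choose Ravi and Gio: together they cover Fri-AM, Tue-AM, Fri-PM, Thu-AM — every shift.
Total cost: 9 + 9 = 18.
No cover costs less than 18.

18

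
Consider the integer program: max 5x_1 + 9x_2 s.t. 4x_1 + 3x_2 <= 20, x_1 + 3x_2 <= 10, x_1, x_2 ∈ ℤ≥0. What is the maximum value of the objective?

The continuous relaxation peaks at (3.33, 2.22) with value 36.67; rounding to a feasible lattice point costs some objective.
(x_1,x_2)=(3,2): 4·3+3·2=18≤20, 1·3+3·2=9≤10, objective 33.
(x_1,x_2)=(4,1): 4·4+3·1=19≤20, 1·4+3·1=7≤10, objective 29.
(x_1,x_2)=(2,2): 4·2+3·2=14≤20, 1·2+3·2=8≤10, objective 28.
(x_1,x_2)=(3,1): 4·3+3·1=15≤20, 1·3+3·1=6≤10, objective 24.
No feasible integer point exceeds 33.

33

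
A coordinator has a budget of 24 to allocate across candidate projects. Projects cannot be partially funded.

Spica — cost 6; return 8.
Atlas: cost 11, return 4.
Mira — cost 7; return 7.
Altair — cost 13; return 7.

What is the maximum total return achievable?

This is an integer program with binary decision variables.
Allowing fractional choices, the relaxed optimum would be about 20.9, but projects are indivisible.
Spica + Mira: cost 6 + 7 = 13 ≤ 24, return 8 + 7 = 15.
Spica + Atlas + Mira: cost 6 + 11 + 7 = 24 ≤ 24, return 8 + 4 + 7 = 19.
Best is Spica, Atlas, and Mira with total return 19.

19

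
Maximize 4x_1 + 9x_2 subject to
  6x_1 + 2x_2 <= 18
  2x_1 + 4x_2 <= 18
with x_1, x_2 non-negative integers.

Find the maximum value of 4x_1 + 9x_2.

(x_1,x_2)=(1,4) is feasible, giving 40.
(x_1,x_2)=(0,4) is feasible, giving 36.
The best lattice point is (1,4), giving 40.

40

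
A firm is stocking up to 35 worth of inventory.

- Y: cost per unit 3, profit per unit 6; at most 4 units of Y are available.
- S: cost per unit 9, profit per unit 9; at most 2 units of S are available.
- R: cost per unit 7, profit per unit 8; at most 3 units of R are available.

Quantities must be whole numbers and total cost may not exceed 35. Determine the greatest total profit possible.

49

Y has the best ratio (6/3); taking only Y gives at most 4×6 = 24 (stopped by the supply cap of 4).
Mixing does better — 4×Y, 1×S, and 2×R: cost 35 ≤ 35, profit 4·6 + 1·9 + 2·8 = 49.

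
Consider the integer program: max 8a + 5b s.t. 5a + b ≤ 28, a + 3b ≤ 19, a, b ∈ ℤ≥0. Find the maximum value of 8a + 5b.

57

(a,b)=(4,5): 5·4+1·5=25≤28, 1·4+3·5=19≤19, objective 57.
(a,b)=(5,3): 5·5+1·3=28≤28, 1·5+3·3=14≤19, objective 55.
(a,b)=(4,4): 5·4+1·4=24≤28, 1·4+3·4=16≤19, objective 52.
Maximum is 57 at (a,b)=(4,5).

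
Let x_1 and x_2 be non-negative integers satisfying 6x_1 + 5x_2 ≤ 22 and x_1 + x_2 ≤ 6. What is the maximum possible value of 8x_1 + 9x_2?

Relaxing integrality, the LP optimum is 39.60 at (x_1,x_2) = (0, 4.4), which is not an integer point.
(x_1,x_2)=(0,4) is feasible, giving 36.
(x_1,x_2)=(1,3) is feasible, giving 35.
(x_1,x_2)=(0,3) is feasible, giving 27.
Maximum is 36 at (x_1,x_2)=(0,4).

36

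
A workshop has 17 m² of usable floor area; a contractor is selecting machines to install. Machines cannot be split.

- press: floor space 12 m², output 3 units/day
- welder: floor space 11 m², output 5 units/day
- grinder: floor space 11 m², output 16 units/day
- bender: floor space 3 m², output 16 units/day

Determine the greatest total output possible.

This is a 0-1 knapsack instance.
Take grinder and bender: floor space 11 + 3 = 14 ≤ 17, output 16 + 16 = 32.
No other feasible combination does better.

32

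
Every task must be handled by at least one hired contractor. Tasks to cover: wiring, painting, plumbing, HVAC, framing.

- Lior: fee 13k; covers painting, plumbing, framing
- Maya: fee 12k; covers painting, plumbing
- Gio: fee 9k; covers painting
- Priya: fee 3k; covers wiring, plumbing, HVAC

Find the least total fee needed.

Choose Lior and Priya: together they cover wiring, painting, plumbing, HVAC, framing — every task.
Total fee: 13 + 3 = 16.
No cover costs less than 16.

16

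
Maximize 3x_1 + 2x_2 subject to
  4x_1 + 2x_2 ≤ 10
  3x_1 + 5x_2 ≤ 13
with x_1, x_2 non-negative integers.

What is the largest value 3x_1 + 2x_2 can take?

(x_1,x_2)=(2,1): 4·2+2·1=10≤10, 3·2+5·1=11≤13, objective 8.
(x_1,x_2)=(1,2): 4·1+2·2=8≤10, 3·1+5·2=13≤13, objective 7.
(x_1,x_2)=(2,0): 4·2+2·0=8≤10, 3·2+5·0=6≤13, objective 6.
(x_1,x_2)=(1,1): 4·1+2·1=6≤10, 3·1+5·1=8≤13, objective 5.
Maximum is 8 at (x_1,x_2)=(2,1).

8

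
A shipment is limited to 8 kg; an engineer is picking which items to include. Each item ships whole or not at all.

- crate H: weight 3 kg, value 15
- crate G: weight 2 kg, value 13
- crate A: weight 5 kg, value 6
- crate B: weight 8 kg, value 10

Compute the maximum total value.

28

crate G + crate A: weight 2 + 5 = 7 ≤ 8, value 13 + 6 = 19.
crate H + crate G: weight 3 + 2 = 5 ≤ 8, value 15 + 13 = 28.
crate H + crate A: weight 3 + 5 = 8 ≤ 8, value 15 + 6 = 21.
Best is crate H and crate G with total value 28.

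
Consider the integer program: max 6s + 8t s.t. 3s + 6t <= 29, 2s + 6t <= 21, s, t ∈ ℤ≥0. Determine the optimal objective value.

(s,t)=(9,0): 3·9+6·0=27≤29, 2·9+6·0=18≤21, objective 54.
(s,t)=(8,0): 3·8+6·0=24≤29, 2·8+6·0=16≤21, objective 48.
The best lattice point is (9,0), giving 54.

54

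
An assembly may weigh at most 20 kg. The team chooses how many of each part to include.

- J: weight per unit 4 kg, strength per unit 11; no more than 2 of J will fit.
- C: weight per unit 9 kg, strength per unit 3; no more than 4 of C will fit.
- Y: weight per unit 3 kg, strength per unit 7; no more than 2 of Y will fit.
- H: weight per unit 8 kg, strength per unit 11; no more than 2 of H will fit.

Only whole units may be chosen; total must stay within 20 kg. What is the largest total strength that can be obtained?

40

2×J, 1×Y, and 1×H: weight 19 ≤ 20, strength 2·11 + 1·7 + 1·11 = 40.
1×J, 2×Y, and 1×H: weight 18 ≤ 20, strength 1·11 + 2·7 + 1·11 = 36.
Best is 40.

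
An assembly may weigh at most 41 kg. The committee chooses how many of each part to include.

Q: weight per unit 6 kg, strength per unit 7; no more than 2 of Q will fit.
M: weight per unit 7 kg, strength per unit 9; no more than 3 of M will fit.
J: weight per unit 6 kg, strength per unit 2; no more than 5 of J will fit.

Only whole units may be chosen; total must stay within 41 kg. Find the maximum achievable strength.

M has the best ratio (9/7); taking only M gives at most 3×9 = 27 (stopped by the supply cap of 3).
Mixing does better — 2×Q, 3×M, and 1×J: weight 39 ≤ 41, strength 2·7 + 3·9 + 1·2 = 43.

43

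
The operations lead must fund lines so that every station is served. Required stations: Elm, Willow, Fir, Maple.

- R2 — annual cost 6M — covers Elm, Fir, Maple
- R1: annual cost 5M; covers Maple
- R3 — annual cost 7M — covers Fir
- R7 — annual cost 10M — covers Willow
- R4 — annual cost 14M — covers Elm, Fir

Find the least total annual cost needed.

This is a weighted set-cover instance.
Choose R2 and R7: together they cover Elm, Willow, Fir, Maple — every station.
Total annual cost: 6 + 10 = 16.
No cover costs less than 16.

16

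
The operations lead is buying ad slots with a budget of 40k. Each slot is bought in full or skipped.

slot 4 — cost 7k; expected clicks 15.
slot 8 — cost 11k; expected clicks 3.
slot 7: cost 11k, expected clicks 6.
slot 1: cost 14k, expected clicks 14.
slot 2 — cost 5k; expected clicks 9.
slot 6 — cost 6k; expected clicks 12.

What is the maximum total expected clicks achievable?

50

This is an integer program with binary decision variables.
slot 4 + slot 8 + slot 7 + slot 2 + slot 6: cost 7 + 11 + 11 + 5 + 6 = 40 ≤ 40, expected clicks 15 + 3 + 6 + 9 + 12 = 45.
slot 4 + slot 1 + slot 2 + slot 6: cost 7 + 14 + 5 + 6 = 32 ≤ 40, expected clicks 15 + 14 + 9 + 12 = 50.
slot 4 + slot 7 + slot 1 + slot 6: cost 7 + 11 + 14 + 6 = 38 ≤ 40, expected clicks 15 + 6 + 14 + 12 = 47.
Best is slot 4, slot 1, slot 2, and slot 6 with total expected clicks 50.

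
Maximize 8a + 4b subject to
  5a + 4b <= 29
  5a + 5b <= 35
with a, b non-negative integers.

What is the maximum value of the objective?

(a,b)=(5,1): 5·5+4·1=29≤29, 5·5+5·1=30≤35, objective 44.
(a,b)=(4,2): 5·4+4·2=28≤29, 5·4+5·2=30≤35, objective 40.
The best lattice point is (5,1), giving 44.

44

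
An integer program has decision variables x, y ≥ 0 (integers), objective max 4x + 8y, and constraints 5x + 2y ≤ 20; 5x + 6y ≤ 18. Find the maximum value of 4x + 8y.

24

(x,y)=(0,3): 5·0+2·3=6≤20, 5·0+6·3=18≤18, objective 24.
(x,y)=(1,2): 5·1+2·2=9≤20, 5·1+6·2=17≤18, objective 20.
(x,y)=(0,2): 5·0+2·2=4≤20, 5·0+6·2=12≤18, objective 16.
No feasible integer point exceeds 24.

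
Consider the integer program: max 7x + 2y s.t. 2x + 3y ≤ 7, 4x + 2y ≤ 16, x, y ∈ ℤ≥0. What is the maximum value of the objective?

(x,y)=(3,0): 2·3+3·0=6≤7, 4·3+2·0=12≤16, objective 21.
(x,y)=(2,1): 2·2+3·1=7≤7, 4·2+2·1=10≤16, objective 16.
(x,y)=(2,0): 2·2+3·0=4≤7, 4·2+2·0=8≤16, objective 14.
No feasible integer point exceeds 21.

21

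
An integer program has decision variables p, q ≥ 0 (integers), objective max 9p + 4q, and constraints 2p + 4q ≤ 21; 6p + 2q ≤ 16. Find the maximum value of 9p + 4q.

26

Relaxing integrality, the LP optimum is 28.70 at (p,q) = (1.1, 4.7), which is not an integer point.
(p,q)=(2,2): 2·2+4·2=12≤21, 6·2+2·2=16≤16, objective 26.
(p,q)=(1,4): 2·1+4·4=18≤21, 6·1+2·4=14≤16, objective 25.
(p,q)=(2,1): 2·2+4·1=8≤21, 6·2+2·1=14≤16, objective 22.
No feasible integer point exceeds 26.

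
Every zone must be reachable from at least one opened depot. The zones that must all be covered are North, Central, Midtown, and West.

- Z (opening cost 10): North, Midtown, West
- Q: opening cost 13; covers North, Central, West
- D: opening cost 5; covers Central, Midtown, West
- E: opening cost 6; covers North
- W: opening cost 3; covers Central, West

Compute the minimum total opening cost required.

11

The greedy cost-per-new-zone heuristic would pick W and Z for 13, but a cheaper cover exists.
Choose D and E: together they cover North, Central, Midtown, West — every zone.
Total opening cost: 5 + 6 = 11.
No cover costs less than 11.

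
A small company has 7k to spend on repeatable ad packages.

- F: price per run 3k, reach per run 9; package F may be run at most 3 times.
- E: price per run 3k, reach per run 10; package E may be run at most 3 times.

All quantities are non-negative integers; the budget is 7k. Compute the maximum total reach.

This is a bounded integer knapsack.
1×F and 1×E: price 6 ≤ 7, reach 1·9 + 1·10 = 19.
2×E: price 6 ≤ 7, reach 2·10 = 20.
Best is 20.

20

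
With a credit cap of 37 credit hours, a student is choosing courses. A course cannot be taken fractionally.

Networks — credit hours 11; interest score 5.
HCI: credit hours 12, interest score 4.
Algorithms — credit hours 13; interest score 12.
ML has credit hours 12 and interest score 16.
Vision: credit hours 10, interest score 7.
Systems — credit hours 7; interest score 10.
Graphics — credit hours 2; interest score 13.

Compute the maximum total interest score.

Treat it as a binary knapsack problem.
Take Algorithms, ML, Systems, and Graphics: credit hours 13 + 12 + 7 + 2 = 34 ≤ 37, interest score 12 + 16 + 10 + 13 = 51.
No other feasible combination does better.

51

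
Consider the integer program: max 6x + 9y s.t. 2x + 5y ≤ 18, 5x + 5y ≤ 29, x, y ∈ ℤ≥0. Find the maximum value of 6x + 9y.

(x,y)=(3,2): 2·3+5·2=16≤18, 5·3+5·2=25≤29, objective 36.
(x,y)=(4,1): 2·4+5·1=13≤18, 5·4+5·1=25≤29, objective 33.
The best lattice point is (3,2), giving 36.

36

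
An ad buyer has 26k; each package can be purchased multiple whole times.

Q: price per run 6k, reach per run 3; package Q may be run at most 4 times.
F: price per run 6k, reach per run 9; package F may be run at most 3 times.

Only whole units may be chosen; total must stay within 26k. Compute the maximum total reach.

This is a bounded integer knapsack.
Take 1×Q and 3×F: price 24 ≤ 26, reach 1·3 + 3·9 = 30.
F has the best ratio (9/6) and is taken to its limit of 3; remaining capacity is filled optimally with the others.

30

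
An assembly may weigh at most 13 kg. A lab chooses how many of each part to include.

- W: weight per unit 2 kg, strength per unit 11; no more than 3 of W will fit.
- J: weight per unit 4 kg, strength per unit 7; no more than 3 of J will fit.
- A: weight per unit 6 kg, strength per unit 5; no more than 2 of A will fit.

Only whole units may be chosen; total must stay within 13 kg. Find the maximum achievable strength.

40

This is a bounded integer knapsack.
Take 3×W and 1×J: weight 10 ≤ 13, strength 3·11 + 1·7 = 40.
W has the best ratio (11/2) and is taken to its limit of 3; remaining capacity is filled optimally with the others.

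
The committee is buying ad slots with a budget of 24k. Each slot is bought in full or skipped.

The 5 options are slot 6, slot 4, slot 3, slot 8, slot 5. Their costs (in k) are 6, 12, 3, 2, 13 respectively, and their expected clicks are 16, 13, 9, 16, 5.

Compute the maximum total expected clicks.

Allowing fractional choices, the relaxed optimum would be about 54.4, but ad slots are indivisible.
slot 6 + slot 4 + slot 3 + slot 8: cost 6 + 12 + 3 + 2 = 23 ≤ 24, expected clicks 16 + 13 + 9 + 16 = 54.
slot 6 + slot 4 + slot 8: cost 6 + 12 + 2 = 20 ≤ 24, expected clicks 16 + 13 + 16 = 45.
slot 6 + slot 3 + slot 8 + slot 5: cost 6 + 3 + 2 + 13 = 24 ≤ 24, expected clicks 16 + 9 + 16 + 5 = 46.
Best is slot 6, slot 4, slot 3, and slot 8 with total expected clicks 54.

54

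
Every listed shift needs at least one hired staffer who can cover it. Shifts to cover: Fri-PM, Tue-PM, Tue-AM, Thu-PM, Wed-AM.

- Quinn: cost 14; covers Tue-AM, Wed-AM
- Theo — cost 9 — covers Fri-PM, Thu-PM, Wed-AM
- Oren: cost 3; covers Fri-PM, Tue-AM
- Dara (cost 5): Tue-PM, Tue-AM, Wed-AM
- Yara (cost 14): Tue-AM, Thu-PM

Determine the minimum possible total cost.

14

The greedy cost-per-new-shift heuristic would pick Oren, Dara, and Theo for 17, but a cheaper cover exists.
Choose Theo and Dara: together they cover Fri-PM, Tue-PM, Tue-AM, Thu-PM, Wed-AM — every shift.
Total cost: 9 + 5 = 14.
No cover costs less than 14.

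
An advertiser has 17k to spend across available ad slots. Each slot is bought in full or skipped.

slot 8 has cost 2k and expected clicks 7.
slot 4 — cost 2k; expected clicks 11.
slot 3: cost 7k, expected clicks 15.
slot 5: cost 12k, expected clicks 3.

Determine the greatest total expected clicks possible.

33

Allowing fractional choices, the relaxed optimum would be about 34.5, but ad slots are indivisible.
slot 8 + slot 4 + slot 3: cost 2 + 2 + 7 = 11 ≤ 17, expected clicks 7 + 11 + 15 = 33.
slot 4 + slot 3: cost 2 + 7 = 9 ≤ 17, expected clicks 11 + 15 = 26.
Best is slot 8, slot 4, and slot 3 with total expected clicks 33.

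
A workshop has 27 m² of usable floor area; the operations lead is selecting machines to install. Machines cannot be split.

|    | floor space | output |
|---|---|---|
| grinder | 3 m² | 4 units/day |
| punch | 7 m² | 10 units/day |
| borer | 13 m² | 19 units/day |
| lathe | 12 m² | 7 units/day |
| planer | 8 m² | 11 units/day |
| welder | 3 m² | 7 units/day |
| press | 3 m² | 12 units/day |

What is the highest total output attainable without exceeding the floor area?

49

Allowing fractional choices, the relaxed optimum would be about 49.4, but machines are indivisible.
grinder + borer + planer + press: floor space 3 + 13 + 8 + 3 = 27 ≤ 27, output 4 + 19 + 11 + 12 = 46.
punch + borer + welder + press: floor space 7 + 13 + 3 + 3 = 26 ≤ 27, output 10 + 19 + 7 + 12 = 48.
borer + planer + welder + press: floor space 13 + 8 + 3 + 3 = 27 ≤ 27, output 19 + 11 + 7 + 12 = 49.
Best is borer, planer, welder, and press with total output 49.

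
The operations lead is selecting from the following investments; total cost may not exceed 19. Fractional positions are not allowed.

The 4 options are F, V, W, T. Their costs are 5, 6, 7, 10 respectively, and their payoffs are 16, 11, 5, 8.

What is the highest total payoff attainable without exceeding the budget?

32

This is a 0-1 knapsack instance.
F + T: cost 5 + 10 = 15 ≤ 19, payoff 16 + 8 = 24.
F + V: cost 5 + 6 = 11 ≤ 19, payoff 16 + 11 = 27.
F + V + W: cost 5 + 6 + 7 = 18 ≤ 19, payoff 16 + 11 + 5 = 32.
Best is F, V, and W with total payoff 32.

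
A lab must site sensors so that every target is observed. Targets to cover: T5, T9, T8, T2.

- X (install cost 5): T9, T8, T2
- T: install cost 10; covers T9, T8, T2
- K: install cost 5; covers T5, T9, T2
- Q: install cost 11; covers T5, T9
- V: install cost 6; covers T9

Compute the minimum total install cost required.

This is a weighted set-cover instance.
Choose X and K: together they cover T5, T9, T8, T2 — every target.
Total install cost: 5 + 5 = 10.
No cover costs less than 10.

10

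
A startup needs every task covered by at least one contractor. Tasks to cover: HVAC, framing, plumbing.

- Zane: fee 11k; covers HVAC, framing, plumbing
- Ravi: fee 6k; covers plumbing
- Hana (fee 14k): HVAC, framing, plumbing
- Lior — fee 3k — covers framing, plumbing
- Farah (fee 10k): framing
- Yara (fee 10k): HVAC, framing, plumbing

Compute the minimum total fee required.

10

The greedy cost-per-new-task heuristic would pick Lior and Yara for 13, but a cheaper cover exists.
Yara alone covers HVAC, framing, plumbing — every task.
Total fee: 10.
No cover costs less than 10.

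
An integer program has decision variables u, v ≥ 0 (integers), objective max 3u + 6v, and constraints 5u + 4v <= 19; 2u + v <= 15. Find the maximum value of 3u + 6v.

(u,v)=(0,4): 5·0+4·4=16≤19, 2·0+1·4=4≤15, objective 24.
(u,v)=(1,3): 5·1+4·3=17≤19, 2·1+1·3=5≤15, objective 21.
The best lattice point is (0,4), giving 24.

24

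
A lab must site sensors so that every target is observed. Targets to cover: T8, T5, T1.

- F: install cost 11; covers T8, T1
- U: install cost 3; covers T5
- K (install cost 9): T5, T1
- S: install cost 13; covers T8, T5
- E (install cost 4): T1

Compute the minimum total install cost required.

This is a weighted set-cover instance.
Choose F and U: together they cover T8, T5, T1 — every target.
Total install cost: 11 + 3 = 14.

14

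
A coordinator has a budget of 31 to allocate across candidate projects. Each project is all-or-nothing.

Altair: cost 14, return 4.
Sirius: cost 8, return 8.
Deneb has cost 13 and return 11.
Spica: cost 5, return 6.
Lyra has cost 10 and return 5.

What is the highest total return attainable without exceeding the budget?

25

This is a 0-1 knapsack instance.
Take Sirius, Deneb, and Spica: cost 8 + 13 + 5 = 26 ≤ 31, return 8 + 11 + 6 = 25.
No other feasible combination does better.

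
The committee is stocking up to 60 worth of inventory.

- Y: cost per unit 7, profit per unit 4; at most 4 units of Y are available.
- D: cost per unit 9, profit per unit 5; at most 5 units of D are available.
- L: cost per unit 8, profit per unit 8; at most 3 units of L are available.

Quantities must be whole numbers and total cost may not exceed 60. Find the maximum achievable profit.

L has the best ratio (8/8); taking only L gives at most 3×8 = 24 (stopped by the supply cap of 3).
Mixing does better — 4×D and 3×L: cost 60 ≤ 60, profit 4·5 + 3·8 = 44.

44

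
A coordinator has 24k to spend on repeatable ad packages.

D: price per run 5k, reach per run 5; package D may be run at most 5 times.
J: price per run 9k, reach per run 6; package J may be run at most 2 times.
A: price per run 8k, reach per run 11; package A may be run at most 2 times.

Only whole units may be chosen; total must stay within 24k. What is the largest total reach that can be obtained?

1×D and 2×A: price 21 ≤ 24, reach 1·5 + 2·11 = 27.
3×D and 1×A: price 23 ≤ 24, reach 3·5 + 1·11 = 26.
Best is 27.

27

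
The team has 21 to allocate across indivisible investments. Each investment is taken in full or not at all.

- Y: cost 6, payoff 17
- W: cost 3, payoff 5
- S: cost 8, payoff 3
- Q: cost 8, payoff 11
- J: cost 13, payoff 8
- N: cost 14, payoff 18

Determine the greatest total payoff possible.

35

This is an integer program with binary decision variables.
Allowing fractional choices, the relaxed optimum would be about 38.1, but investments are indivisible.
Y + Q: cost 6 + 8 = 14 ≤ 21, payoff 17 + 11 = 28.
Y + W + Q: cost 6 + 3 + 8 = 17 ≤ 21, payoff 17 + 5 + 11 = 33.
Y + N: cost 6 + 14 = 20 ≤ 21, payoff 17 + 18 = 35.
Best is Y and N with total payoff 35.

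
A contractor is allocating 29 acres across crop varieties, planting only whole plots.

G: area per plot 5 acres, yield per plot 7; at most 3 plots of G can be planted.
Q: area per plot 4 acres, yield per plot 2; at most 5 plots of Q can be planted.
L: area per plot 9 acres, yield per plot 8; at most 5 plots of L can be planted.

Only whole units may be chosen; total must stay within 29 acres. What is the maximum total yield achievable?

31

3×G, 1×Q, and 1×L: area 28 ≤ 29, yield 3·7 + 1·2 + 1·8 = 31.
2×G and 2×L: area 28 ≤ 29, yield 2·7 + 2·8 = 30.
Best is 31.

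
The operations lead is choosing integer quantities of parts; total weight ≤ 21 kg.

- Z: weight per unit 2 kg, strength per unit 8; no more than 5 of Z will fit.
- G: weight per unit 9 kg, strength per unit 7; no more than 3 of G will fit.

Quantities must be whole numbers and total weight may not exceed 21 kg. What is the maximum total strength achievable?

47

This is a bounded integer knapsack.
Z has the best ratio (8/2); taking only Z gives at most 5×8 = 40 (stopped by the supply cap of 5).
Mixing does better — 5×Z and 1×G: weight 19 ≤ 21, strength 5·8 + 1·7 = 47.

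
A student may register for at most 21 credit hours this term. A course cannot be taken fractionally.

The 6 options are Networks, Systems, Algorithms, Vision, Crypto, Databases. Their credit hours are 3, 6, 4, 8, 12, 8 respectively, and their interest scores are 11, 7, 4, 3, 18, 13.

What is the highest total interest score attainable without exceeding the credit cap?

Allowing fractional choices, the relaxed optimum would be about 39.0, but courses are indivisible.
Networks + Systems + Algorithms + Databases: credit hours 3 + 6 + 4 + 8 = 21 ≤ 21, interest score 11 + 7 + 4 + 13 = 35.
Networks + Algorithms + Crypto: credit hours 3 + 4 + 12 = 19 ≤ 21, interest score 11 + 4 + 18 = 33.
Networks + Systems + Crypto: credit hours 3 + 6 + 12 = 21 ≤ 21, interest score 11 + 7 + 18 = 36.
Best is Networks, Systems, and Crypto with total interest score 36.

36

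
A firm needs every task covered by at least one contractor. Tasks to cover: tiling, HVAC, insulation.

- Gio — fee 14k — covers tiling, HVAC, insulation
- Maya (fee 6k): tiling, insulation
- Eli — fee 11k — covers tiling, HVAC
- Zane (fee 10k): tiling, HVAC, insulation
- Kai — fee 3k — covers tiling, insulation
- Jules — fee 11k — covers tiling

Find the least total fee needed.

10

This is a weighted set-cover instance.
Zane alone covers tiling, HVAC, insulation — every task.
Total fee: 10.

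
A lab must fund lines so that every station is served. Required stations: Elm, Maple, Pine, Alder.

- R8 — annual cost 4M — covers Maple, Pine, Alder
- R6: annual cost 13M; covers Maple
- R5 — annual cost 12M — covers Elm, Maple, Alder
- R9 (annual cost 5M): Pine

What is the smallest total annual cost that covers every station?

Choose R8 and R5: together they cover Elm, Maple, Pine, Alder — every station.
Total annual cost: 4 + 12 = 16.
No cover costs less than 16.

16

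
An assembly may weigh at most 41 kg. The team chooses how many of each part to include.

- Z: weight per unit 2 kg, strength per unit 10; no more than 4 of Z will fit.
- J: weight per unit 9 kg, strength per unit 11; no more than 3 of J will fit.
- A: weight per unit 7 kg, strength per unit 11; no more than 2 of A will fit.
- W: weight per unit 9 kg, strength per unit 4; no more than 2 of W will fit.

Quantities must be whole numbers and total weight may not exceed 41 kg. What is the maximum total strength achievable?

84

Z has the best ratio (10/2); taking only Z gives at most 4×10 = 40 (stopped by the supply cap of 4).
Mixing does better — 4×Z, 2×J, and 2×A: weight 40 ≤ 41, strength 4·10 + 2·11 + 2·11 = 84.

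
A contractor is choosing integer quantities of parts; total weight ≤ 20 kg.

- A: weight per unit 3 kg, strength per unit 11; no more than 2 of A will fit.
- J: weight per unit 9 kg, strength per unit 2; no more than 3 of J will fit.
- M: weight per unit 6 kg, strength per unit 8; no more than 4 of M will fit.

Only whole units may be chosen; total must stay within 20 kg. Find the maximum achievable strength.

38

Take 2×A and 2×M: weight 18 ≤ 20, strength 2·11 + 2·8 = 38.
A has the best ratio (11/3) and is taken to its limit of 2; remaining capacity is filled optimally with the others.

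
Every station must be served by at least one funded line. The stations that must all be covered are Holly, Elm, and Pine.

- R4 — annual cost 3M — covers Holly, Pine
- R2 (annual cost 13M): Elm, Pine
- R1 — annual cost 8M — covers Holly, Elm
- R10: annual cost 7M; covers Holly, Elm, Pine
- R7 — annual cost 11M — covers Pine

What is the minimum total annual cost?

This is a weighted set-cover instance.
R10 alone covers Holly, Elm, Pine — every station.
Total annual cost: 7.

7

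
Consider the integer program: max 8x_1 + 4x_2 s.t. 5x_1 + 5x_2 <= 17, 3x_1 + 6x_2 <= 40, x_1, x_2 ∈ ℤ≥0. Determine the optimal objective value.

The continuous relaxation peaks at (3.4, 0) with value 27.20; rounding to a feasible lattice point costs some objective.
(x_1,x_2)=(3,0) is feasible, giving 24.
(x_1,x_2)=(2,1) is feasible, giving 20.
(x_1,x_2)=(2,0) is feasible, giving 16.
The best lattice point is (3,0), giving 24.

24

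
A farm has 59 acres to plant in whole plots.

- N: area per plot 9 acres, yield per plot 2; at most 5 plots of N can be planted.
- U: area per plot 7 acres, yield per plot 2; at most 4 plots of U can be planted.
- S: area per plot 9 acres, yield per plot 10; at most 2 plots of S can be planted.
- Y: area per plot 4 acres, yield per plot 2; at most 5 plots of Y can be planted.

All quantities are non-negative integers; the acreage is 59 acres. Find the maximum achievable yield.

36

Take 3×U, 2×S, and 5×Y: area 59 ≤ 59, yield 3·2 + 2·10 + 5·2 = 36.
S has the best ratio (10/9) and is taken to its limit of 2; remaining capacity is filled optimally with the others.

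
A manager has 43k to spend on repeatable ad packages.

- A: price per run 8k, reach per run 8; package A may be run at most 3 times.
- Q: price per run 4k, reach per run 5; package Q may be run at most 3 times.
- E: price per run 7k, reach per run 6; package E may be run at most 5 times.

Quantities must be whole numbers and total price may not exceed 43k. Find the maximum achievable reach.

45

Q has the best ratio (5/4); taking only Q gives at most 3×5 = 15 (stopped by the supply cap of 3).
Mixing does better — 3×A, 3×Q, and 1×E: price 43 ≤ 43, reach 3·8 + 3·5 + 1·6 = 45.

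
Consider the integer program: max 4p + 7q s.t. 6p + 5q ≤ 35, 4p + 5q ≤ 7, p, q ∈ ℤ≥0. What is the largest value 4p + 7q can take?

The continuous relaxation peaks at (0, 1.4) with value 9.80; rounding to a feasible lattice point costs some objective.
(p,q)=(0,1): 6·0+5·1=5≤35, 4·0+5·1=5≤7, objective 7.
(p,q)=(1,0): 6·1+5·0=6≤35, 4·1+5·0=4≤7, objective 4.
(p,q)=(0,0): 6·0+5·0=0≤35, 4·0+5·0=0≤7, objective 0.
Maximum is 7 at (p,q)=(0,1).

7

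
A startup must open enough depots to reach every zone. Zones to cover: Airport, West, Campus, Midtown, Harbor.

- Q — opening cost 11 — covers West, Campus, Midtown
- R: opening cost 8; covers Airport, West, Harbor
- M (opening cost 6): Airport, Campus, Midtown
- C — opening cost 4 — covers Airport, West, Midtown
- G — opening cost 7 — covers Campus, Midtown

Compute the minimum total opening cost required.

The greedy cost-per-new-zone heuristic would pick C, M, and R for 18, but a cheaper cover exists.
Choose R and M: together they cover Airport, West, Campus, Midtown, Harbor — every zone.
Total opening cost: 8 + 6 = 14.
No cover costs less than 14.

14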